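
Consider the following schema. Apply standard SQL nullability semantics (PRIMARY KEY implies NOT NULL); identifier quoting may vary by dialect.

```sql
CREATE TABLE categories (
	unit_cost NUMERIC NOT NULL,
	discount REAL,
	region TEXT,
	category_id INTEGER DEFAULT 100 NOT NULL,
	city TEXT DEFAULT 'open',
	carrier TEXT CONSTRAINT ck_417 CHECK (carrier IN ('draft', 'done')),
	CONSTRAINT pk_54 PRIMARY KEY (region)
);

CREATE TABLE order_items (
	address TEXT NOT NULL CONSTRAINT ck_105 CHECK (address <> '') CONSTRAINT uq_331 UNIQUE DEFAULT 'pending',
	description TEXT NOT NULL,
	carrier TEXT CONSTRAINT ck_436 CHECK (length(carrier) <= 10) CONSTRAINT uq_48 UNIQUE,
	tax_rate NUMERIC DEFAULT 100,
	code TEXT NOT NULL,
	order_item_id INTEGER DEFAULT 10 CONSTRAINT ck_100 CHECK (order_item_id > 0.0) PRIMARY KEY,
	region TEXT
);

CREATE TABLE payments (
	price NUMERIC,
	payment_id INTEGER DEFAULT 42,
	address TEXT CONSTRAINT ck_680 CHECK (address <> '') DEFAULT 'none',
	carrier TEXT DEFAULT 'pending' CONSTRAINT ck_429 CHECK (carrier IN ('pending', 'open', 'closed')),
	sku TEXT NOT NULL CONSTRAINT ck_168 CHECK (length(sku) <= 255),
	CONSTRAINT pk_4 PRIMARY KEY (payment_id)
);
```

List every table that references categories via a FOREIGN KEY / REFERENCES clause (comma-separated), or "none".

No REFERENCES clause anywhere in the schema names categories.

none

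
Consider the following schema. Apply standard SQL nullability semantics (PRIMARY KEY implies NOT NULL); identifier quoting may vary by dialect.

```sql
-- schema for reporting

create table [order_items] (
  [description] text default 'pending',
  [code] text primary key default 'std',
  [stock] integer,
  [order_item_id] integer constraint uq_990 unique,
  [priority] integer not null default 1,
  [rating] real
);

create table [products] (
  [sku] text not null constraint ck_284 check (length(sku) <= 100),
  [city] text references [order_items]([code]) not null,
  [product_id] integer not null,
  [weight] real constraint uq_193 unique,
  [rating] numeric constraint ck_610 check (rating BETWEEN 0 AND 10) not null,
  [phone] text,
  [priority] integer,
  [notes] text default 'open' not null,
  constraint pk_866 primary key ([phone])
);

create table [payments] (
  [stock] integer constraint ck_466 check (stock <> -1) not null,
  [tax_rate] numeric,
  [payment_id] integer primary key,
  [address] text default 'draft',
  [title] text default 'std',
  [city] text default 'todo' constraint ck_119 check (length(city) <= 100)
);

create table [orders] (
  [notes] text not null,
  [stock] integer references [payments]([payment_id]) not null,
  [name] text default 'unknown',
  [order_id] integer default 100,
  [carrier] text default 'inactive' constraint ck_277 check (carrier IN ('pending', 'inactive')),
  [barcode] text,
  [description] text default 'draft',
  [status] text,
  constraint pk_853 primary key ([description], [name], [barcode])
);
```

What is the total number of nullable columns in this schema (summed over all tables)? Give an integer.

order_items: 4 nullable (description, stock, order_item_id, rating — PK (code) and explicit NOT NULL columns excluded).
products: 2 nullable (weight, priority — PK (phone) and explicit NOT NULL columns excluded).
payments: 4 nullable (tax_rate, address, title, city — PK (payment_id) and explicit NOT NULL columns excluded).
orders: 3 nullable (order_id, carrier, status — PK (description, name, barcode) and explicit NOT NULL columns excluded).
Total: 4 + 2 + 4 + 3 = 13.

13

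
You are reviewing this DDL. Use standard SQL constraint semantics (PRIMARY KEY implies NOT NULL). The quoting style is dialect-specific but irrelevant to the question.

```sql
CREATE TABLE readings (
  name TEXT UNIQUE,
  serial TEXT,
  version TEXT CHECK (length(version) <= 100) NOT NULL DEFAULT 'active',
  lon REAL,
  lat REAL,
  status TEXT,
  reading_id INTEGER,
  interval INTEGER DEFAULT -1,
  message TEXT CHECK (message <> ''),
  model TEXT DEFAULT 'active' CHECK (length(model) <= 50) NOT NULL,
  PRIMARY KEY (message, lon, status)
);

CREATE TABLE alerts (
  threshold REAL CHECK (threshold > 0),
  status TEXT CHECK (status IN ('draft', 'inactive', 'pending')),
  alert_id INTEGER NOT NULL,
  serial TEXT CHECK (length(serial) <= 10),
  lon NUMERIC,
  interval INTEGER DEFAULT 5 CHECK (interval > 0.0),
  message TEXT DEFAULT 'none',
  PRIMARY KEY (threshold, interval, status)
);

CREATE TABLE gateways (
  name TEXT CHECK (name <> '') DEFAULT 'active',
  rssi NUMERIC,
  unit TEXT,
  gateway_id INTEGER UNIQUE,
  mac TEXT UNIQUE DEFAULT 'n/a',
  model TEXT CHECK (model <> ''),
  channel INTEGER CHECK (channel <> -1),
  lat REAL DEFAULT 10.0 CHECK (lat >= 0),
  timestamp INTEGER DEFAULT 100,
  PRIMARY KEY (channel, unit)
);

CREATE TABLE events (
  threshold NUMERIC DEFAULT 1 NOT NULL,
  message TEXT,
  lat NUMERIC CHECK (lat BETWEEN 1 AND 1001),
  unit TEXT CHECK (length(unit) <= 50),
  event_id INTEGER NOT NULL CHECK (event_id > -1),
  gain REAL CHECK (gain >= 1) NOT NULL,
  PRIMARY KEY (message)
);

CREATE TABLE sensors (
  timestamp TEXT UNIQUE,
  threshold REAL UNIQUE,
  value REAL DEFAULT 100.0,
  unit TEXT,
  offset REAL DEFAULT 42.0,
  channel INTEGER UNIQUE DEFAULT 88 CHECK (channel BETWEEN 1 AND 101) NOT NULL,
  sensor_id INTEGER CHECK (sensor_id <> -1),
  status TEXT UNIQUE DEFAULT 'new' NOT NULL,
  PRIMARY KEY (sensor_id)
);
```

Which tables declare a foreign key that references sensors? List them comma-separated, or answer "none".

none

No REFERENCES clause anywhere in the schema names sensors.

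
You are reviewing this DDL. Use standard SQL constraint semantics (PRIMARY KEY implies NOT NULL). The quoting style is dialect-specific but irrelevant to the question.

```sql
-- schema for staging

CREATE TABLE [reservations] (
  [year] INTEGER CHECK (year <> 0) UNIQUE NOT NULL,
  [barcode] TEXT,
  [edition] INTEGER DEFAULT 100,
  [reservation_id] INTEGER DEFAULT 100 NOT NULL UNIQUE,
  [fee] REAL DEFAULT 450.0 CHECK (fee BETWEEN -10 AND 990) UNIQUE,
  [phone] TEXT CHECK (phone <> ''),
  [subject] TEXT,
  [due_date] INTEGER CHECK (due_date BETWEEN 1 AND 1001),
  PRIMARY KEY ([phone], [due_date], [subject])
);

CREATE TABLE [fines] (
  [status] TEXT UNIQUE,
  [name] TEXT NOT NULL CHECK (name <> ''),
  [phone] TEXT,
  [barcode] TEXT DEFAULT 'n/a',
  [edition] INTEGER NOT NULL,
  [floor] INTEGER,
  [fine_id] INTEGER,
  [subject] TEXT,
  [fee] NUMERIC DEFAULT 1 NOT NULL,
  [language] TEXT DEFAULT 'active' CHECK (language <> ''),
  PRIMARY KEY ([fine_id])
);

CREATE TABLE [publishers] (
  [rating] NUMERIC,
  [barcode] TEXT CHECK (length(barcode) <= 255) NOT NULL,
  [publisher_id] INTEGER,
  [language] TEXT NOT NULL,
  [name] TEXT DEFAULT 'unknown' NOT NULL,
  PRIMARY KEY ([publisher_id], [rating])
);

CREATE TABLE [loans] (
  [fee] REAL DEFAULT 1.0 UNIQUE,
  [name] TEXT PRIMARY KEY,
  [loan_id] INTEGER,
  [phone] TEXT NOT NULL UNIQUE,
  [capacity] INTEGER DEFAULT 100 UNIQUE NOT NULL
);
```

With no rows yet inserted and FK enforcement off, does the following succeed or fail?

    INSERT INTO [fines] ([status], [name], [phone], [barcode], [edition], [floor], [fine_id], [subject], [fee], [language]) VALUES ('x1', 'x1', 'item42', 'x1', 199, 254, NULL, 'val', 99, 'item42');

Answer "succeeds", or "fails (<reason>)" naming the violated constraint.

fine_id is explicitly set to NULL, but fine_id is part of the PRIMARY KEY (implied NOT NULL).

fails (NOT NULL on fine_id)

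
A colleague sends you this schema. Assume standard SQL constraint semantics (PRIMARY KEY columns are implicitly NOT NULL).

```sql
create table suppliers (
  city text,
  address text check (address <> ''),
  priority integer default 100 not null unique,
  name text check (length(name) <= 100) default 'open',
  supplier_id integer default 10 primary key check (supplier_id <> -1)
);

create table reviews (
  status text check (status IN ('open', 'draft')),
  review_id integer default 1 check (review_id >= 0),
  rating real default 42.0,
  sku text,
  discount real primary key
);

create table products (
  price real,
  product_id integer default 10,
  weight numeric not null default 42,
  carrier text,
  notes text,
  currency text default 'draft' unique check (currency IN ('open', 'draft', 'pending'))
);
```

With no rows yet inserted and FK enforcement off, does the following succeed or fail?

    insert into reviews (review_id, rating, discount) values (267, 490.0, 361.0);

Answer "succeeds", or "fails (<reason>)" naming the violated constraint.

NOT NULL columns: discount is supplied.
CHECK constraints: 267 satisfies (review_id >= 0).
No constraint is violated.

succeeds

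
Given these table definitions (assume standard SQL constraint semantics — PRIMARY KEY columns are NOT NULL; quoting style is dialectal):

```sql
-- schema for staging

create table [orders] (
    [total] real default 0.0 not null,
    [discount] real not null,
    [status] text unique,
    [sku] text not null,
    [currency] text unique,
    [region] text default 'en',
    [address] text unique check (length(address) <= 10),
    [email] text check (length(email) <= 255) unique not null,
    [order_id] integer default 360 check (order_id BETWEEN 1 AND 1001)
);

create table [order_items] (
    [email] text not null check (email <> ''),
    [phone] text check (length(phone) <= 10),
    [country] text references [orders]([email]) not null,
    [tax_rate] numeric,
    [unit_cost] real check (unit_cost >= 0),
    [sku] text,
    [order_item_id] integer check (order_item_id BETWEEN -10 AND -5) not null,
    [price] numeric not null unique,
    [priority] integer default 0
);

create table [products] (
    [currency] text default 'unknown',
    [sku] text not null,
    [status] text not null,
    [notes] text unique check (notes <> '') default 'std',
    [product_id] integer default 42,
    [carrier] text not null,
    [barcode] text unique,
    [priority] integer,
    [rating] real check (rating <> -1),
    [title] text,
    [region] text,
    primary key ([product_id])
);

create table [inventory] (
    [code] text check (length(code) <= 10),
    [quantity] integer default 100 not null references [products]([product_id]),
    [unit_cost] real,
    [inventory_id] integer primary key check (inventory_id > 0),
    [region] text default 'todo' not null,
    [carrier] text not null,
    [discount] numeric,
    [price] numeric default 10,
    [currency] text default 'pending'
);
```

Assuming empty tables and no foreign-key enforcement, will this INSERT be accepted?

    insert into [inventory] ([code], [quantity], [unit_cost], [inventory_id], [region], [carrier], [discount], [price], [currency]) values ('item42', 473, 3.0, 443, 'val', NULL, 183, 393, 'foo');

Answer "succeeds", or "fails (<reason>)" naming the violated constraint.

fails (NOT NULL on carrier)

carrier is explicitly set to NULL, but carrier is declared NOT NULL.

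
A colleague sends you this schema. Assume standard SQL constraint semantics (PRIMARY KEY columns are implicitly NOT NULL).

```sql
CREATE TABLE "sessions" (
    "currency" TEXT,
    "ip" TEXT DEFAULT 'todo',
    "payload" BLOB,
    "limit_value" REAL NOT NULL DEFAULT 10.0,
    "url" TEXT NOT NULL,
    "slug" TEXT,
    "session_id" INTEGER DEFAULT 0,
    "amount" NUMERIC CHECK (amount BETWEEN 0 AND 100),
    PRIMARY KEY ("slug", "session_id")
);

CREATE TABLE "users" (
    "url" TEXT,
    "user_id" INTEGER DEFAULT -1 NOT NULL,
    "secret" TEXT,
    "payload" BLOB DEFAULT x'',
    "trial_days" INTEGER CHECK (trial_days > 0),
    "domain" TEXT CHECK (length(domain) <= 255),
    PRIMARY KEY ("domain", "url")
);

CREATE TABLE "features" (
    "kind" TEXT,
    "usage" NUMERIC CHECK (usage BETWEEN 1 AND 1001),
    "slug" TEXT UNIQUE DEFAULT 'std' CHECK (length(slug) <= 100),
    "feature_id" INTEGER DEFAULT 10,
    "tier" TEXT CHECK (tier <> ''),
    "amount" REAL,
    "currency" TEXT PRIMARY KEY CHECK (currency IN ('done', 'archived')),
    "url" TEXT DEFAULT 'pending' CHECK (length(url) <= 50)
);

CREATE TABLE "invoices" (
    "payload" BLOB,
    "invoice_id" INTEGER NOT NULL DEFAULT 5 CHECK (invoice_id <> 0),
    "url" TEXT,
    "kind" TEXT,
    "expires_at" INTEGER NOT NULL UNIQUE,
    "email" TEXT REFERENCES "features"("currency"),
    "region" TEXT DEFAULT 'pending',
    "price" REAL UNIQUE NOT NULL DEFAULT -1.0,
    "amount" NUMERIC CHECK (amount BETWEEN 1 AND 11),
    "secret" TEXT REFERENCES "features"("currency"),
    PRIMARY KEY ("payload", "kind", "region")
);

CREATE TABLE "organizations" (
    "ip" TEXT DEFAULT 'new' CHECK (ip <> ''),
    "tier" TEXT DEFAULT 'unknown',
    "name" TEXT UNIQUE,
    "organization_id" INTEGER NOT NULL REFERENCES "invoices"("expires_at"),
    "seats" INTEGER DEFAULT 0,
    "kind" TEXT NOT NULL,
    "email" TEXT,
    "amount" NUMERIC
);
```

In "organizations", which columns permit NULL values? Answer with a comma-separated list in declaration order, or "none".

ip, tier, name, seats, email, amount

- ip: CHECK does not forbid NULL (a CHECK constraint passes when its expression is NULL) → nullable.
- tier: DEFAULT only fills an omitted column; an explicit NULL is still allowed → nullable.
- name: UNIQUE does not imply NOT NULL → nullable.
- organization_id: declared NOT NULL → not nullable.
- seats: DEFAULT only fills an omitted column; an explicit NULL is still allowed → nullable.
- kind: declared NOT NULL → not nullable.
- email: no NOT NULL constraint applies → nullable.
- amount: no NOT NULL constraint applies → nullable.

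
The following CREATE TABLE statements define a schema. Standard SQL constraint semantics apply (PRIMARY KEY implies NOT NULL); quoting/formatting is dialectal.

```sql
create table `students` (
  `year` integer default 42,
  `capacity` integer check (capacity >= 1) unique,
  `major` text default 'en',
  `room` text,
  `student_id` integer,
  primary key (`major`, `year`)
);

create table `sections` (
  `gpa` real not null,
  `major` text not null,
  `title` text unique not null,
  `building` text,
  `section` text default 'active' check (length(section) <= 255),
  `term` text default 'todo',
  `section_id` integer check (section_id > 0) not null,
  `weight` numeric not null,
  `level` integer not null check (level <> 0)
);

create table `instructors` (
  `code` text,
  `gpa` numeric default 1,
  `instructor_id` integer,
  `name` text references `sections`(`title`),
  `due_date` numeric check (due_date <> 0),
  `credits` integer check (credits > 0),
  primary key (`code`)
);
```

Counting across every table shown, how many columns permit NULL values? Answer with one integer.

students: 3 nullable (capacity, room, student_id — PK (major, year) and explicit NOT NULL columns excluded).
sections: 3 nullable (building, section, term — PK none and explicit NOT NULL columns excluded).
instructors: 5 nullable (gpa, instructor_id, name, due_date, credits — PK (code) and explicit NOT NULL columns excluded).
Total: 3 + 3 + 5 = 11.

11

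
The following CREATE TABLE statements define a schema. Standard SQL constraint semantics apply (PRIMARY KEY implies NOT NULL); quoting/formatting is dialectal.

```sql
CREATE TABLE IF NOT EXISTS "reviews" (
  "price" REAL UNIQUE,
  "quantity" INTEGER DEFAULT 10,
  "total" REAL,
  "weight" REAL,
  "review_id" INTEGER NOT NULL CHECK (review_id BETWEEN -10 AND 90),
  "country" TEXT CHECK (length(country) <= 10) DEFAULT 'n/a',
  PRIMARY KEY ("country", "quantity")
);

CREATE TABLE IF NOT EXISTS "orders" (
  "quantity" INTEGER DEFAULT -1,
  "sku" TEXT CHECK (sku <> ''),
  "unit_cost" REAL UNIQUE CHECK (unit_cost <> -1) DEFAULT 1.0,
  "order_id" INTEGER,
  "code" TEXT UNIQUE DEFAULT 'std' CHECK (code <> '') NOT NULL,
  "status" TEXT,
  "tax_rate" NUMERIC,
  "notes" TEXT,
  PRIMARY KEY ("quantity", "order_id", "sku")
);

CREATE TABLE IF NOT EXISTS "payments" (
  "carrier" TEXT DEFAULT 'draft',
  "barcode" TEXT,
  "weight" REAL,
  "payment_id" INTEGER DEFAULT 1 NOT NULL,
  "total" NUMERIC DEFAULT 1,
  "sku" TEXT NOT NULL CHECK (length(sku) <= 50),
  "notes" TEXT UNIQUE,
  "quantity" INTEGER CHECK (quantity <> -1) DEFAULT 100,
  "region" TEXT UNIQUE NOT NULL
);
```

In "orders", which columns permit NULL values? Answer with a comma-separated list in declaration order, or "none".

- quantity: part of the PRIMARY KEY, which implies NOT NULL → not nullable.
- sku: part of the PRIMARY KEY, which implies NOT NULL → not nullable.
- unit_cost: CHECK does not forbid NULL (a CHECK constraint passes when its expression is NULL) → nullable.
- order_id: part of the PRIMARY KEY, which implies NOT NULL → not nullable.
- code: declared NOT NULL → not nullable.
- status: no NOT NULL constraint applies → nullable.
- tax_rate: no NOT NULL constraint applies → nullable.
- notes: no NOT NULL constraint applies → nullable.

unit_cost, status, tax_rate, notes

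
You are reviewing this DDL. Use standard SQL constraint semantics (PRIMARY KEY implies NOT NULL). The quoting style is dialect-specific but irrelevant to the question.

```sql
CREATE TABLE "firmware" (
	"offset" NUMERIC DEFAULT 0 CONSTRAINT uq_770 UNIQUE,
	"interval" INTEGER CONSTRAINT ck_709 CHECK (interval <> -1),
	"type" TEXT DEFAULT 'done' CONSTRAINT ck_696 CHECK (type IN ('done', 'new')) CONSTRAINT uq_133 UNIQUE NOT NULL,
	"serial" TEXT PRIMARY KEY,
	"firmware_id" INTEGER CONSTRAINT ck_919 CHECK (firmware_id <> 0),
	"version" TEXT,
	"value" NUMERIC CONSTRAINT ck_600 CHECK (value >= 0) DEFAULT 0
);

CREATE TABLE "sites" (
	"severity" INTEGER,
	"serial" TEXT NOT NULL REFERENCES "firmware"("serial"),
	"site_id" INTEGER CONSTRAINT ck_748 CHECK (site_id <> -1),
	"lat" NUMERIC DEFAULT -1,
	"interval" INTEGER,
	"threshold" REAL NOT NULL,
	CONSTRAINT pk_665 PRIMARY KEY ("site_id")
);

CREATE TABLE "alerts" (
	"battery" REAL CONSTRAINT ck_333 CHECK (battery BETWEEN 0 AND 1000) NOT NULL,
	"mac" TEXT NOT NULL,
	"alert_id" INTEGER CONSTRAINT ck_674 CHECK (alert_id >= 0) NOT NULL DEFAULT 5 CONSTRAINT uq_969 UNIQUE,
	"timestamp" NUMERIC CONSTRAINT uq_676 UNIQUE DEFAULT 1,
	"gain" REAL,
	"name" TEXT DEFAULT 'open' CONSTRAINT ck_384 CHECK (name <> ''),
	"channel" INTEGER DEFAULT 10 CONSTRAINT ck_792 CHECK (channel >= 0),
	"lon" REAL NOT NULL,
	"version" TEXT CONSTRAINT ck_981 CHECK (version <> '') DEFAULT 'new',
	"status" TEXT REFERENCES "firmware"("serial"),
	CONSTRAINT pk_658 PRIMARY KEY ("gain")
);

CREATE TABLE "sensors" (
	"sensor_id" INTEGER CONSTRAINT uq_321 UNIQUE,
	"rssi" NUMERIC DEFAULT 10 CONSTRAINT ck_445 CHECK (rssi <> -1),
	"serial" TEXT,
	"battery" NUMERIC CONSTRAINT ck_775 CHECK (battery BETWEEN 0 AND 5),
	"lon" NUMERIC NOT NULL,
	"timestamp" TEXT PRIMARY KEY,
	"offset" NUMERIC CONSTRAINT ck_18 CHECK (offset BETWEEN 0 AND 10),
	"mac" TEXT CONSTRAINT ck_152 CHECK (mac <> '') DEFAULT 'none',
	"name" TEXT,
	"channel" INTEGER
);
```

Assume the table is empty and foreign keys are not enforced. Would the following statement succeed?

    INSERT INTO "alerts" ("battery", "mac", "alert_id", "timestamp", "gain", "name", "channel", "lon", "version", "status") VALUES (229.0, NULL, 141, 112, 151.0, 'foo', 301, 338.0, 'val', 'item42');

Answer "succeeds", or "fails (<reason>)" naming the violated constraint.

fails (NOT NULL on mac)

mac is explicitly set to NULL, but mac is declared NOT NULL.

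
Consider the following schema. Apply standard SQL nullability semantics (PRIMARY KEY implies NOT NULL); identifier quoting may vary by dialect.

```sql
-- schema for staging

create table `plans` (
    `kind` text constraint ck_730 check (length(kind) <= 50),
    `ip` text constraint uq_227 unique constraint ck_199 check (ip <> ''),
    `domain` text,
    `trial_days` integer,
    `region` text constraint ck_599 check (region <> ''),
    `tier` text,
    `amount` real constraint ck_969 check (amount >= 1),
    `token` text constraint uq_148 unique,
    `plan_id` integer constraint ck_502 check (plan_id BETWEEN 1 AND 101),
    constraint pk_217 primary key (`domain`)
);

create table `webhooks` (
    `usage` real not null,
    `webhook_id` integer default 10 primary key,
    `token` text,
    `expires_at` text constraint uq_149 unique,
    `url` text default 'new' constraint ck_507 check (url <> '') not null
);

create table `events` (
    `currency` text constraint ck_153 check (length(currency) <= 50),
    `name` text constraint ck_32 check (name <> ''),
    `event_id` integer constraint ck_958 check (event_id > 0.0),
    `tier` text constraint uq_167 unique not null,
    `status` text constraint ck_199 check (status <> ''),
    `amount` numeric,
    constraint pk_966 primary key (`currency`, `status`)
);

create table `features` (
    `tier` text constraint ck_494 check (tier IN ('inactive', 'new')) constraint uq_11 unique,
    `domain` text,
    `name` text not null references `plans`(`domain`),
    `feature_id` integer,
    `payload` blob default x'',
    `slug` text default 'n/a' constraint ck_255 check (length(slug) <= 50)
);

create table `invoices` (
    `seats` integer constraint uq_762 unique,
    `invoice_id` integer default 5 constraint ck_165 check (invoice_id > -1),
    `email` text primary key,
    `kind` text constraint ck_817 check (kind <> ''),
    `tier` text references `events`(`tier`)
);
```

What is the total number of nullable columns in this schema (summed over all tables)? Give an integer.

plans: 8 nullable (kind, ip, trial_days, region, tier, amount, token, plan_id — PK (domain) and explicit NOT NULL columns excluded).
webhooks: 2 nullable (token, expires_at — PK (webhook_id) and explicit NOT NULL columns excluded).
events: 3 nullable (name, event_id, amount — PK (currency, status) and explicit NOT NULL columns excluded).
features: 5 nullable (tier, domain, feature_id, payload, slug — PK none and explicit NOT NULL columns excluded).
invoices: 4 nullable (seats, invoice_id, kind, tier — PK (email) and explicit NOT NULL columns excluded).
Total: 8 + 2 + 3 + 5 + 4 = 22.

22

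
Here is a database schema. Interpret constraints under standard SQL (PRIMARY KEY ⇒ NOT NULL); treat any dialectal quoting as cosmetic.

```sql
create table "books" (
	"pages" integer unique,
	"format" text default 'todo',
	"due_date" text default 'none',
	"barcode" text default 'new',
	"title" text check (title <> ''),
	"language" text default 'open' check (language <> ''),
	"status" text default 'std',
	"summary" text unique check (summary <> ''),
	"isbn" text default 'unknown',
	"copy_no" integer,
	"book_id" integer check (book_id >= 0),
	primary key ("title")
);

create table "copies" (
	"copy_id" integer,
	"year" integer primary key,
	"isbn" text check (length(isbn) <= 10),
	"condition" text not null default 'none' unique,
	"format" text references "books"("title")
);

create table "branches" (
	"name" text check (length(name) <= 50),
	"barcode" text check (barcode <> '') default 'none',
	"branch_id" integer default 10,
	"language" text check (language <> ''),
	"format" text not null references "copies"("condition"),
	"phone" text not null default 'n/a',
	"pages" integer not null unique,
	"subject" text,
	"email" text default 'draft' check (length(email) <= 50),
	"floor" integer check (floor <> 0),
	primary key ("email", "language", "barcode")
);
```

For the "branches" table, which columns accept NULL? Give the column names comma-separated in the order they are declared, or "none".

- name: CHECK does not forbid NULL (a CHECK constraint passes when its expression is NULL) → nullable.
- barcode: part of the PRIMARY KEY, which implies NOT NULL → not nullable.
- branch_id: DEFAULT only fills an omitted column; an explicit NULL is still allowed → nullable.
- language: part of the PRIMARY KEY, which implies NOT NULL → not nullable.
- format: declared NOT NULL → not nullable.
- phone: declared NOT NULL → not nullable.
- pages: declared NOT NULL → not nullable.
- subject: no NOT NULL constraint applies → nullable.
- email: part of the PRIMARY KEY, which implies NOT NULL → not nullable.
- floor: CHECK does not forbid NULL (a CHECK constraint passes when its expression is NULL) → nullable.

name, branch_id, subject, floor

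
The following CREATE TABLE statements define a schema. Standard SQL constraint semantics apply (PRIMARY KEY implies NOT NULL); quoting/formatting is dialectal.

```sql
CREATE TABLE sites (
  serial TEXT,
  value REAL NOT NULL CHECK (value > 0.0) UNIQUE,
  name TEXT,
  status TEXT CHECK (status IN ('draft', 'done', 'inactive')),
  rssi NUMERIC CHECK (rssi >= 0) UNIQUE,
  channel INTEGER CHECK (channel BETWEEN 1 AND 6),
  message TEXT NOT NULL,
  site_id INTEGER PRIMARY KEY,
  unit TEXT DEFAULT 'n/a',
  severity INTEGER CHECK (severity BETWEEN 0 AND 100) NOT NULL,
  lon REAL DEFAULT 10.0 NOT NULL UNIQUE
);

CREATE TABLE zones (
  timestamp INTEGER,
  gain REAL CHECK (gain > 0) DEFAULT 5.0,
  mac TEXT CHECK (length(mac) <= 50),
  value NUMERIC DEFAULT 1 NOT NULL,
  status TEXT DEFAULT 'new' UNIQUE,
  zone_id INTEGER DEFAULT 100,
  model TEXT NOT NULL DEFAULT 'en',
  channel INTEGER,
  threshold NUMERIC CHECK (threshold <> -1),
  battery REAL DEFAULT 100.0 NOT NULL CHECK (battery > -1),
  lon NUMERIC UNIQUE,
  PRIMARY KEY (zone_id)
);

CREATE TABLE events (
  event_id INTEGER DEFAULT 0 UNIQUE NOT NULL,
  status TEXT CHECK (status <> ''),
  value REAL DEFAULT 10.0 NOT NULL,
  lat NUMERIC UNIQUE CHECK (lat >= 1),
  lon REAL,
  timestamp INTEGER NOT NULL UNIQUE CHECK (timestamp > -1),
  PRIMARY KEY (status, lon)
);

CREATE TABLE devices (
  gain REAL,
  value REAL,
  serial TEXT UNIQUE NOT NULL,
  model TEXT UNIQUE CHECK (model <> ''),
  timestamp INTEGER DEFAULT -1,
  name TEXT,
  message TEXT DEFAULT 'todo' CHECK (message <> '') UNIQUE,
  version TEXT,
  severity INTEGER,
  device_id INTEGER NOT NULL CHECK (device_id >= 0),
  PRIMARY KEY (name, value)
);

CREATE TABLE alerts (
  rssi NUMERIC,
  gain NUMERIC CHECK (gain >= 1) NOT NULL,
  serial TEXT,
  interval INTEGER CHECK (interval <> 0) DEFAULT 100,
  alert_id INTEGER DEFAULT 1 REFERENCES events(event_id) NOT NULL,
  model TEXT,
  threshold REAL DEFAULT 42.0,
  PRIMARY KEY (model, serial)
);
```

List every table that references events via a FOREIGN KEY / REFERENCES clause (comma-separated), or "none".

alerts

- alerts.alert_id references events(event_id).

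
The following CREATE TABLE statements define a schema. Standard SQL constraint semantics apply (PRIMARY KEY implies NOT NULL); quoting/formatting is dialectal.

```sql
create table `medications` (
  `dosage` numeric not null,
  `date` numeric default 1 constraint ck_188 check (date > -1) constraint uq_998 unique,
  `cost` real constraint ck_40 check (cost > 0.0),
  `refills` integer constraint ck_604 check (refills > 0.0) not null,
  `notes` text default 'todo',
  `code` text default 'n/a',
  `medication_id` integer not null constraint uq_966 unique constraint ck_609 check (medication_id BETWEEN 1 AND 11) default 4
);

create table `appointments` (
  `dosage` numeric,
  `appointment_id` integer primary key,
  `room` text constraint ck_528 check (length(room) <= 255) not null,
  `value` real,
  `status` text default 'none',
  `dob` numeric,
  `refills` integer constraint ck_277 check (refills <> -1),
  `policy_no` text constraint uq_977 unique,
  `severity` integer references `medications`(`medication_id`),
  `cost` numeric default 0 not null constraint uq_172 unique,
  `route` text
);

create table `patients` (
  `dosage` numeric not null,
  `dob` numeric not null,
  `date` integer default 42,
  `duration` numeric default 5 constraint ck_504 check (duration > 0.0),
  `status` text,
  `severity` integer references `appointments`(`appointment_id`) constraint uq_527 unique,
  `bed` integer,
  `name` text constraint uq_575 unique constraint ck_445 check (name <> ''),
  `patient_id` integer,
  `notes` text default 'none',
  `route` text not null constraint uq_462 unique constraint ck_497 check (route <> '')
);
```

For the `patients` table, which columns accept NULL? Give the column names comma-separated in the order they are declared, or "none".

- dosage: declared NOT NULL → not nullable.
- dob: declared NOT NULL → not nullable.
- date: DEFAULT only fills an omitted column; an explicit NULL is still allowed → nullable.
- duration: CHECK does not forbid NULL (a CHECK constraint passes when its expression is NULL) → nullable.
- status: no NOT NULL constraint applies → nullable.
- severity: a foreign key column may be NULL unless separately constrained → nullable.
- bed: no NOT NULL constraint applies → nullable.
- name: CHECK does not forbid NULL (a CHECK constraint passes when its expression is NULL) → nullable.
- patient_id: no NOT NULL constraint applies → nullable.
- notes: DEFAULT only fills an omitted column; an explicit NULL is still allowed → nullable.
- route: declared NOT NULL → not nullable.

date, duration, status, severity, bed, name, patient_id, notes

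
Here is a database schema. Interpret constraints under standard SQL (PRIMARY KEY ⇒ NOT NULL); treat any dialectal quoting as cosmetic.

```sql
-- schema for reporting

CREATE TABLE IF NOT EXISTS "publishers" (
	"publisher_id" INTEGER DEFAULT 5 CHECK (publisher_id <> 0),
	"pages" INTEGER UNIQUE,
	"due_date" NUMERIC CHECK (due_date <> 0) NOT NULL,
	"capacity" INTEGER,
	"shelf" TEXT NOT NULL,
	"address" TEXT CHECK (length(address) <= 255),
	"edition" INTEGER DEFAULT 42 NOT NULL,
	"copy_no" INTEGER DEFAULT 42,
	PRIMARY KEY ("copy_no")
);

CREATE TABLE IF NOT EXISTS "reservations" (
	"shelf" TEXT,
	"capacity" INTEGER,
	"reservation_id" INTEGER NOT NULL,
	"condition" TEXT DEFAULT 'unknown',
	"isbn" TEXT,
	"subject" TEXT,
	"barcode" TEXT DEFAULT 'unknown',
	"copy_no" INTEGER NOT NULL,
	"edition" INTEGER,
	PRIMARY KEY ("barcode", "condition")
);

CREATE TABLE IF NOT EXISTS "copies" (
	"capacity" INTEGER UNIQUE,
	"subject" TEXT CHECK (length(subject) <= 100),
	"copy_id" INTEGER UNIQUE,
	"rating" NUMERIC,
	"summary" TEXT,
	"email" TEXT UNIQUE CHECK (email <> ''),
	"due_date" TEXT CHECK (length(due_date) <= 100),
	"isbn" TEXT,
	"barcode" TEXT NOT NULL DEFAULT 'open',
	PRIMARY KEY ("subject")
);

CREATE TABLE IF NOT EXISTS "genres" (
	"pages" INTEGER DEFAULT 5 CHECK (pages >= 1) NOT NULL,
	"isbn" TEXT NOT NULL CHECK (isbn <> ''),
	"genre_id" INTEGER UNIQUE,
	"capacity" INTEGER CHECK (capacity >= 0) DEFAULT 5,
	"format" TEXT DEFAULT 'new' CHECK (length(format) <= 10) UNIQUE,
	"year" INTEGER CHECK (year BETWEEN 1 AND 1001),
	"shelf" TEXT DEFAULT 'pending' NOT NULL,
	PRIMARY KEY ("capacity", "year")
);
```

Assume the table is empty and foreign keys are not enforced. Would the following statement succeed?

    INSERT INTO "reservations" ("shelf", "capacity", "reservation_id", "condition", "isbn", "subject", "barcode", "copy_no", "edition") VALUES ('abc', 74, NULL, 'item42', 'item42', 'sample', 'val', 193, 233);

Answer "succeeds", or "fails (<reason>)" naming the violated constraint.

fails (NOT NULL on reservation_id)

reservation_id is explicitly set to NULL, but reservation_id is declared NOT NULL.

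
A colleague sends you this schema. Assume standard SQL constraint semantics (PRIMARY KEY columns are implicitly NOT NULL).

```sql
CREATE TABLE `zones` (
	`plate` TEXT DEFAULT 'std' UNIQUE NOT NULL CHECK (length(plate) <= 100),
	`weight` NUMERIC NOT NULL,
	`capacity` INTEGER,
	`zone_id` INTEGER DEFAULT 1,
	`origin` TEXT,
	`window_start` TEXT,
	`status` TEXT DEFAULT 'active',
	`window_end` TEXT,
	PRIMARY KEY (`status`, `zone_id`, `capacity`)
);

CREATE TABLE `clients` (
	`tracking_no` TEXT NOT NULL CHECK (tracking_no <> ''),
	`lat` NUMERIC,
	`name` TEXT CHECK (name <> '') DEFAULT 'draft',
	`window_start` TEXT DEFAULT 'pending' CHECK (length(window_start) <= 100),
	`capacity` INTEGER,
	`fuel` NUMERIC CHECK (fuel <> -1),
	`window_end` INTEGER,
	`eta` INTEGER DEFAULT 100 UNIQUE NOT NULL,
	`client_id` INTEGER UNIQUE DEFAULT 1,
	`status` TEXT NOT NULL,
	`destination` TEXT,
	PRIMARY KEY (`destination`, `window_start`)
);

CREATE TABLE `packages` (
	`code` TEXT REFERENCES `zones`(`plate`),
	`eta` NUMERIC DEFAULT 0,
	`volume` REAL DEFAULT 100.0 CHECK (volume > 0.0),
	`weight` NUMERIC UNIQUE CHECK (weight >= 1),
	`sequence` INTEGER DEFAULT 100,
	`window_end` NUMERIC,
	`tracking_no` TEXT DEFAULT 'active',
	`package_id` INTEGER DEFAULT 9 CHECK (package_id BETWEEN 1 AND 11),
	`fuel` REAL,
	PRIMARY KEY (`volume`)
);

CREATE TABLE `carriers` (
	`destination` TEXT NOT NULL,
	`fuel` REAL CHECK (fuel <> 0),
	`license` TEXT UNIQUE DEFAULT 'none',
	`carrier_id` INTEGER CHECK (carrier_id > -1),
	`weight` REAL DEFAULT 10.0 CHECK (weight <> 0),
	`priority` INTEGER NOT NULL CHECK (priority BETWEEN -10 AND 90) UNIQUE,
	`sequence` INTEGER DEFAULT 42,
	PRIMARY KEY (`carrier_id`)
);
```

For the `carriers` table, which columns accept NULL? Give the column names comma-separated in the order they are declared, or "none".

- destination: declared NOT NULL → not nullable.
- fuel: CHECK does not forbid NULL (a CHECK constraint passes when its expression is NULL) → nullable.
- license: UNIQUE does not imply NOT NULL → nullable.
- carrier_id: part of the PRIMARY KEY, which implies NOT NULL → not nullable.
- weight: CHECK does not forbid NULL (a CHECK constraint passes when its expression is NULL) → nullable.
- priority: declared NOT NULL → not nullable.
- sequence: DEFAULT only fills an omitted column; an explicit NULL is still allowed → nullable.

fuel, license, weight, sequence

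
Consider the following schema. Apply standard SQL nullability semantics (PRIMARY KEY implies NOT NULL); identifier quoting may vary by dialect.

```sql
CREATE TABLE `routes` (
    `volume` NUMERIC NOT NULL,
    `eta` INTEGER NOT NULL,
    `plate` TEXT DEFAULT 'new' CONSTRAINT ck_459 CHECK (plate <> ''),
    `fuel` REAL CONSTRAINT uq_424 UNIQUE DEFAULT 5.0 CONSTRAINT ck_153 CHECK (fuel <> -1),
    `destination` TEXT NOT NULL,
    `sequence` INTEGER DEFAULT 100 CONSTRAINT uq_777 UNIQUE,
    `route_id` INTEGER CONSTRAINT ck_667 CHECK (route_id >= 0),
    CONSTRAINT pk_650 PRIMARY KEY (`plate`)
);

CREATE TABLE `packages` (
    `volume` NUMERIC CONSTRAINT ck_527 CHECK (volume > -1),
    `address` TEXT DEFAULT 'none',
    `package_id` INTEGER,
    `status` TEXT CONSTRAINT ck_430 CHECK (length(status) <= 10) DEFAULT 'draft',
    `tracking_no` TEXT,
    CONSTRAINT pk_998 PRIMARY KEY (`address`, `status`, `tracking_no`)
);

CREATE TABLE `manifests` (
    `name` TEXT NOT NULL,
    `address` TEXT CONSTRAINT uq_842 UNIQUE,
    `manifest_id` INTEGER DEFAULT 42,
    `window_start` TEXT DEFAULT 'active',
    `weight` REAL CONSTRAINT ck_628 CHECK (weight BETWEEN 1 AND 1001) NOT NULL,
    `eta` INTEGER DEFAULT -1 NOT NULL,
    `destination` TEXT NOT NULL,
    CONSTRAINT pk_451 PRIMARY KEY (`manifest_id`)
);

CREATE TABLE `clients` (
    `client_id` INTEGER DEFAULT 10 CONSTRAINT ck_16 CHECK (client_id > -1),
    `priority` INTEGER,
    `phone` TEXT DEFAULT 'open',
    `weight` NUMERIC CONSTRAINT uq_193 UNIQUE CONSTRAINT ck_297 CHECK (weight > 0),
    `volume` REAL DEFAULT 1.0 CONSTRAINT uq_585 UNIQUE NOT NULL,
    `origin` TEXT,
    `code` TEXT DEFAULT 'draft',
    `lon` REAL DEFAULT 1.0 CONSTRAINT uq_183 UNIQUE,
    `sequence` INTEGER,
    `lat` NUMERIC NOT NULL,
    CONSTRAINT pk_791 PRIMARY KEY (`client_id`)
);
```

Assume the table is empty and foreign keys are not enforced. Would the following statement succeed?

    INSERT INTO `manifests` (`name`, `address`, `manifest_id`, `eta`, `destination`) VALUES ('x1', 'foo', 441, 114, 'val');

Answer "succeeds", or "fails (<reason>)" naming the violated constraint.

fails (NOT NULL on weight)

weight is omitted from the column list and has no DEFAULT, so it would receive NULL.
But weight is declared NOT NULL.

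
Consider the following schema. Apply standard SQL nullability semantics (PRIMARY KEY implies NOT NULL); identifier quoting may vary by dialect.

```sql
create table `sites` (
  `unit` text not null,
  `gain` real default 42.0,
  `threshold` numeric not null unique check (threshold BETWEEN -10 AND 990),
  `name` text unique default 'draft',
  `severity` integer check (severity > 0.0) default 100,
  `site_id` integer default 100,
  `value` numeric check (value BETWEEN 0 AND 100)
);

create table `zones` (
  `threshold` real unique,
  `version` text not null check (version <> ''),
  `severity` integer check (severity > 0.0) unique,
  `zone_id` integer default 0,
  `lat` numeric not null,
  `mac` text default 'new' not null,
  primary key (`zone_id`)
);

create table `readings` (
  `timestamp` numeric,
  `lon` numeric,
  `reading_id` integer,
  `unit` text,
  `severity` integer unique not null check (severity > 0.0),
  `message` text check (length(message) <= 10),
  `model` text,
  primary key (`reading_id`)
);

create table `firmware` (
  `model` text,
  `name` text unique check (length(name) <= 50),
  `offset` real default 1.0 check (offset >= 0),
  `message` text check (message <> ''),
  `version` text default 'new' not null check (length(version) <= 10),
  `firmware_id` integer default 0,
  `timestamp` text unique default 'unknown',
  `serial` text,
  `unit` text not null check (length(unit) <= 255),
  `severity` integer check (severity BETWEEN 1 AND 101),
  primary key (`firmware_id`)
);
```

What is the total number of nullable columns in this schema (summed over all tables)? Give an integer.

19

sites: 5 nullable (gain, name, severity, site_id, value — PK none and explicit NOT NULL columns excluded).
zones: 2 nullable (threshold, severity — PK (zone_id) and explicit NOT NULL columns excluded).
readings: 5 nullable (timestamp, lon, unit, message, model — PK (reading_id) and explicit NOT NULL columns excluded).
firmware: 7 nullable (model, name, offset, message, timestamp, serial, severity — PK (firmware_id) and explicit NOT NULL columns excluded).
Total: 5 + 2 + 5 + 7 = 19.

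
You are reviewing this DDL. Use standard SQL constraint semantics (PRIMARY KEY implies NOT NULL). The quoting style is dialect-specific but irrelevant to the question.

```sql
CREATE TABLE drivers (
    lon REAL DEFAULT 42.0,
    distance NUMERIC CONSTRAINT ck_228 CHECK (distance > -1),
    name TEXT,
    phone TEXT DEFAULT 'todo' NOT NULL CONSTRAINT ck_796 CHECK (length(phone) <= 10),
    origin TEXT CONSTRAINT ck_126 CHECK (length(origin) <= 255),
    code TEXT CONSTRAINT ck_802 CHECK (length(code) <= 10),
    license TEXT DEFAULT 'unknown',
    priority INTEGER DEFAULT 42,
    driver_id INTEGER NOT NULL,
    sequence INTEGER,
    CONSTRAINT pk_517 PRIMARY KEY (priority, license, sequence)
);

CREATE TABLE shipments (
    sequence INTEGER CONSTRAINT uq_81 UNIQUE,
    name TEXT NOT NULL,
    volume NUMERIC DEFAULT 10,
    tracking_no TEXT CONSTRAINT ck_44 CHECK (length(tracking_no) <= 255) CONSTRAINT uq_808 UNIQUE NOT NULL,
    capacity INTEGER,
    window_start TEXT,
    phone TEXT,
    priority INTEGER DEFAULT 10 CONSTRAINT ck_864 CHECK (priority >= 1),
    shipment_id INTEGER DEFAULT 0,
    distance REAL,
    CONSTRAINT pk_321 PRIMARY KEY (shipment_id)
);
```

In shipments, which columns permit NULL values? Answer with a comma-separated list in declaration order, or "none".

sequence, volume, capacity, window_start, phone, priority, distance

- sequence: UNIQUE does not imply NOT NULL → nullable.
- name: declared NOT NULL → not nullable.
- volume: DEFAULT only fills an omitted column; an explicit NULL is still allowed → nullable.
- tracking_no: declared NOT NULL → not nullable.
- capacity: no NOT NULL constraint applies → nullable.
- window_start: no NOT NULL constraint applies → nullable.
- phone: no NOT NULL constraint applies → nullable.
- priority: CHECK does not forbid NULL (a CHECK constraint passes when its expression is NULL) → nullable.
- shipment_id: part of the PRIMARY KEY, which implies NOT NULL → not nullable.
- distance: no NOT NULL constraint applies → nullable.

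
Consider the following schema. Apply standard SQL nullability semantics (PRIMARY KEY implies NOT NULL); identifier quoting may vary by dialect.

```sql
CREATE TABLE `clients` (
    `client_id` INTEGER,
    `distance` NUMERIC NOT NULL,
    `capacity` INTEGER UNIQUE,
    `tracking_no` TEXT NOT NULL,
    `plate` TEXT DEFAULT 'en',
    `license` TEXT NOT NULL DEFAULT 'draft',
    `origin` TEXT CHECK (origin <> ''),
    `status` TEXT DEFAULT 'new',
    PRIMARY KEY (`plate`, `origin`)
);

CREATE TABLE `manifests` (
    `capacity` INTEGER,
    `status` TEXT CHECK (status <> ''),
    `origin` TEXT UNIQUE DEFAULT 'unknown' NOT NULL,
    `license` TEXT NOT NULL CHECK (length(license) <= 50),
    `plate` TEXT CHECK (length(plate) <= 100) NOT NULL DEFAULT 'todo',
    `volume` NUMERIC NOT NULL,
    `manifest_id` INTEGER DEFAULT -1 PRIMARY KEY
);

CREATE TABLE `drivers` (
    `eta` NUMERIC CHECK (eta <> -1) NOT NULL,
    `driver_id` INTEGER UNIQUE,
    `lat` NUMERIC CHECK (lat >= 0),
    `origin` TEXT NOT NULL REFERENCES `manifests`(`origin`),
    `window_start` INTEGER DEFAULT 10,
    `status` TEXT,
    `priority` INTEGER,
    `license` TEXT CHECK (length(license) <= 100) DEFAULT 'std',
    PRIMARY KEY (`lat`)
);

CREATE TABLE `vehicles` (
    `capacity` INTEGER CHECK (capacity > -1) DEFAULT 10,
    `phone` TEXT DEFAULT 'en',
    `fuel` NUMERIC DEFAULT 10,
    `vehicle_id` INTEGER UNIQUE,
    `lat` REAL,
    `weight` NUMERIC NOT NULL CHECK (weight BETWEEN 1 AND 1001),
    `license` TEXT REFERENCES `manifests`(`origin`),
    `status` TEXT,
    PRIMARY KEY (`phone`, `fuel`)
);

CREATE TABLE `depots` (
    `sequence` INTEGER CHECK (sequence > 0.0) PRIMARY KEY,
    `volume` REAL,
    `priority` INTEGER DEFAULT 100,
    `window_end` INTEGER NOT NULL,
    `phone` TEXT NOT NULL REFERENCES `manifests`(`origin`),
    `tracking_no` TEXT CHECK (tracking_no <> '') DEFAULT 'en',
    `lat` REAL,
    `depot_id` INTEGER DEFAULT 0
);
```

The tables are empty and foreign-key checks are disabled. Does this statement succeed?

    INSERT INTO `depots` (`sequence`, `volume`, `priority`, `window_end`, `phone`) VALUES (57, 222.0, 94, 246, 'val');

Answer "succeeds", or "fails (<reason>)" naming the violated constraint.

NOT NULL columns: phone is supplied; sequence is supplied; window_end is supplied.
CHECK constraints: 57 satisfies (sequence > 0.0).
No constraint is violated.

succeeds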